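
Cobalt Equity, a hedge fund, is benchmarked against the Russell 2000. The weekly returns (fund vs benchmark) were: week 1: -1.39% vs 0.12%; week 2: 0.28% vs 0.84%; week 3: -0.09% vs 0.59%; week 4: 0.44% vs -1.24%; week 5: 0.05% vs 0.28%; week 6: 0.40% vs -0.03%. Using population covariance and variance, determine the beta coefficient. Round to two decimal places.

-0.19

r̄p = -0.0517%,  r̄m = 0.0933%
Cov = Σ(rp − r̄p)(rm − r̄m) / 6 = -0.0832
Var(rm) = Σ(rm − r̄m)² / 6 = 0.4388
β = Cov / Var = -0.0832 / 0.4388 = -0.1896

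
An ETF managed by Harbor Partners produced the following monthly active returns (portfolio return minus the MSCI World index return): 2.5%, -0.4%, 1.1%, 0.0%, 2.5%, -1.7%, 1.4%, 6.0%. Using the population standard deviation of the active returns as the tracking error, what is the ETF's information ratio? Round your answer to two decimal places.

μ = (2.5 − 0.4 + 1.1 + 0 + 2.5 − 1.7 + 1.4 + 6) / 8 = 1.4250%
Population std dev = √[38.4750 / 8] = 2.1930%
IR = μ / tracking error = 1.4250 / 2.1930 = 0.6498

0.65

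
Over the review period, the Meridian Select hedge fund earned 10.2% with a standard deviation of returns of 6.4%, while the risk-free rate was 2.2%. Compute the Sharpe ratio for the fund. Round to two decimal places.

Sharpe = (Rp − Rf) / σp = (10.2% − 2.2%) / 6.4% = 8.00% / 6.4% = 1.2500

1.25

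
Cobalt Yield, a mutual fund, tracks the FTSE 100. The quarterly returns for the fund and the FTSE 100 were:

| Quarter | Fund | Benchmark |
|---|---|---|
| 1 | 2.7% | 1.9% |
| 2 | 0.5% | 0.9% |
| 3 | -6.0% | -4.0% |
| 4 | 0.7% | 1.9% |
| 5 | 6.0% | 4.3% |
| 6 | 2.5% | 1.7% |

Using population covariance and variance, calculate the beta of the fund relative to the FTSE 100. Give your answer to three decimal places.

r̄p = 1.0667%,  r̄m = 1.1167%
Cov = Σ(rp − r̄p)(rm − r̄m) / 6 = 8.9689
Var(rm) = Σ(rm − r̄m)² / 6 = 6.3214
β = Cov / Var = 8.9689 / 6.3214 = 1.4188

1.419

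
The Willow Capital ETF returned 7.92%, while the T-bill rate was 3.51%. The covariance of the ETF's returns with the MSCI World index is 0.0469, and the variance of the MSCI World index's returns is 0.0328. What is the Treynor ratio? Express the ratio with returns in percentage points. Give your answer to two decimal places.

β = Cov / Var = 0.0469 / 0.0328 = 1.4299
Treynor = (Rp − Rf) / β = (7.92% − 3.51%) / 1.4299 = 4.41 / 1.4299 = 3.0841

3.08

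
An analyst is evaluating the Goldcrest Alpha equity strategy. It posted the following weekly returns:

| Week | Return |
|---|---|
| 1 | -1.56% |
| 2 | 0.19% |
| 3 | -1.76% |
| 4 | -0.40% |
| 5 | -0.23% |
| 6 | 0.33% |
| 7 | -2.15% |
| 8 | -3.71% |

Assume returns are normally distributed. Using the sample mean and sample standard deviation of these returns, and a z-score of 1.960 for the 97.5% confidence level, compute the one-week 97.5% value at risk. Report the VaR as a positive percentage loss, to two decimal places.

Mean return r̄ = -9.290 / 8 = -1.1613%
Sample σ = √[Σ(r − r̄)² / 7] = √[13.4877 / 7] = √1.9268 = 1.3881%
VaR = −(r̄ − z·σ) = −(-1.1613 − 1.960 × 1.3881) = −(-3.8820) = 3.8820%

3.88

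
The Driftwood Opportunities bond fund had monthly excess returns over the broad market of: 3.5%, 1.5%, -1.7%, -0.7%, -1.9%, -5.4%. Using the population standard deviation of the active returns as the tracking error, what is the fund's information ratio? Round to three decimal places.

-0.280

Mean return μ = -4.70 / 6 = -0.7833%
Population std dev = √[46.9683 / 6] = 2.7979%
IR = μ / tracking error = -0.7833 / 2.7979 = -0.2800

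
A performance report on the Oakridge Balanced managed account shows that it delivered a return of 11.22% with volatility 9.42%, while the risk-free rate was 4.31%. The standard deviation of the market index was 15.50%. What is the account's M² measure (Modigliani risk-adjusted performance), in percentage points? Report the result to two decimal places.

Sharpe = (Rp − Rf) / σp = (11.22% − 4.31%) / 9.42% = 0.7335
M² = Rf + Sharpe × σm = 4.31% + 0.7335 × 15.50% = 15.6793%

15.68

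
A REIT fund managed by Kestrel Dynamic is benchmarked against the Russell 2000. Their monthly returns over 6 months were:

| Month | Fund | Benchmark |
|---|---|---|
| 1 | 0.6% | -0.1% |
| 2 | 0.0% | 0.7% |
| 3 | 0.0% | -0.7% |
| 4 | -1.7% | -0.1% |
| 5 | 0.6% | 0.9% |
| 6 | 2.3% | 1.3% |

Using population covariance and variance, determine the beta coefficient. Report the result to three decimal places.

r̄p = 0.3000%,  r̄m = 0.3333%
Cov = Σ(rp − r̄p)(rm − r̄m) / 6 = 0.5067
Var(rm) = Σ(rm − r̄m)² / 6 = 0.4722
β = Cov / Var = 0.5067 / 0.4722 = 1.0731

1.073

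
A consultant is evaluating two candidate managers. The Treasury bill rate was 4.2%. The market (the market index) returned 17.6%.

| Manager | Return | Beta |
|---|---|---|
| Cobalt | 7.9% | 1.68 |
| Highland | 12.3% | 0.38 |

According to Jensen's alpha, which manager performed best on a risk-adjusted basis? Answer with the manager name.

Highland

Cobalt: α = 7.9% − [4.2% + 1.68 × (17.6% − 4.2%)] = -18.812
Highland: α = 12.3% − [4.2% + 0.38 × (17.6% − 4.2%)] = 3.008
Highest: Highland (3.008).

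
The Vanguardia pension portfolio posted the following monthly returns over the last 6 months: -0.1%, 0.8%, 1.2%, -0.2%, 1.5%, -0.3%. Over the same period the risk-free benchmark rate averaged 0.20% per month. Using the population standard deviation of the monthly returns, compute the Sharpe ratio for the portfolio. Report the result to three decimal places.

0.396

Mean return r̄ = 2.90 / 6 = 0.4833%
Σ(r − r̄)² = (-0.1 − 0.4833)² + (0.8 − 0.4833)² + … = 3.0683
population σ = √(3.0683 / 6) = √0.5114 = 0.7151%
Sharpe = (r̄ − rf) / σ = (0.4833 − 0.2) / 0.7151 = 0.2833 / 0.7151 = 0.3962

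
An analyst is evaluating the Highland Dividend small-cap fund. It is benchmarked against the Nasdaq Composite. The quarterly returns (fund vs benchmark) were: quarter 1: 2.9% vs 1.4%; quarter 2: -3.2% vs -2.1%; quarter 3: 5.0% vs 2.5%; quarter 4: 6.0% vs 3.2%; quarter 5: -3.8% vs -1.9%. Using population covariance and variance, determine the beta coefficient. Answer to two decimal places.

r̄p = 1.3800%,  r̄m = 0.6200%
Cov = Σ(rp − r̄p)(rm − r̄m) / 5 = 9.0844
Var(rm) = Σ(rm − r̄m)² / 5 = 4.9096
β = Cov / Var = 9.0844 / 4.9096 = 1.8503

1.85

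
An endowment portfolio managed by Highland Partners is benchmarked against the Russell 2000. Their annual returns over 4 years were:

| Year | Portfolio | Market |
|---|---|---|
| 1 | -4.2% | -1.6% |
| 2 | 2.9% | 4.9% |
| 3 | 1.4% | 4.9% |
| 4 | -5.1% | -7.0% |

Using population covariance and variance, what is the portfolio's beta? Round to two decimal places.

0.66

r̄p = -1.2500%,  r̄m = 0.3000%
Cov = Σ(rp − r̄p)(rm − r̄m) / 4 = 16.2475
Var(rm) = Σ(rm − r̄m)² / 4 = 24.8050
β = Cov / Var = 16.2475 / 24.8050 = 0.6550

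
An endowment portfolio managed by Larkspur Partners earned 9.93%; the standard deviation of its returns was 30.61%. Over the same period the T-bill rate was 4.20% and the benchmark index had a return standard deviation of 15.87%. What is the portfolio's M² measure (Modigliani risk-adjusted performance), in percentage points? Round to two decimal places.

Sharpe = (Rp − Rf) / σp = (9.93% − 4.20%) / 30.61% = 0.1872
M² = Rf + Sharpe × σm = 4.20% + 0.1872 × 15.87% = 7.1709%

7.17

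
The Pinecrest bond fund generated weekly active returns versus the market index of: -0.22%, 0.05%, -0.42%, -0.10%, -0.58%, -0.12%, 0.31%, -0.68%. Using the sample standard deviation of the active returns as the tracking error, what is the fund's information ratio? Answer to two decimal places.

-0.67

r̄ = (-0.22 + 0.05 − 0.42 − 0.1 − 0.58 − 0.12 + 0.31 − 0.68) / 8 = -0.2200%
Σ(r − r̄)² = (-0.22 − (-0.2200))² + (0.05 − (-0.2200))² + (-0.42 − (-0.2200))² + … = 0.7594
sample σ = √(0.7594 / 7) = √0.1085 = 0.3294%
IR = r̄ / tracking error = -0.2200 / 0.3294 = -0.6679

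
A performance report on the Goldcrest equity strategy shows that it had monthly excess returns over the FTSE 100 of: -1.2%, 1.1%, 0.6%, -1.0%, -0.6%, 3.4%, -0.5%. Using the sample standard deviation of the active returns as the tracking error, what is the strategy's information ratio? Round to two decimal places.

Mean return r̄ = 1.80 / 7 = 0.2571%
Σ(r − r̄)² = 15.7171; sample σ = √(15.7171/6) = 1.6185%
IR = r̄ / tracking error = 0.2571 / 1.6185 = 0.1589

0.16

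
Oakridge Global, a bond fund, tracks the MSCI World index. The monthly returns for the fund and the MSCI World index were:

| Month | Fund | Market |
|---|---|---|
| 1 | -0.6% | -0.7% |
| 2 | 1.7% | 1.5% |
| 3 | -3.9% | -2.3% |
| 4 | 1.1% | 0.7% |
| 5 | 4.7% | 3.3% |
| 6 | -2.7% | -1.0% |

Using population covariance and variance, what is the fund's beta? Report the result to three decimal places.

r̄p = 0.0500%,  r̄m = 0.2500%
Cov = Σ(rp − r̄p)(rm − r̄m) / 6 = 5.1408
Var(rm) = Σ(rm − r̄m)² / 6 = 3.3392
β = Cov / Var = 5.1408 / 3.3392 = 1.5395

1.540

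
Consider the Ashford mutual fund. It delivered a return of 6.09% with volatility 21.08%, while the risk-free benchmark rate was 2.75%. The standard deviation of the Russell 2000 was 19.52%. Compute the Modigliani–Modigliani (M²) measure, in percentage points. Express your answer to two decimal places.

Sharpe = (Rp − Rf) / σp = (6.09% − 2.75%) / 21.08% = 0.1584
M² = Rf + Sharpe × σm = 2.75% + 0.1584 × 19.52% = 5.8420%

5.84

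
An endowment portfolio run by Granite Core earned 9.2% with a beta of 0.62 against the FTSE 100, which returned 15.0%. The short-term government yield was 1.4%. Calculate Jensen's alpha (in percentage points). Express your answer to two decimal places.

-0.63

CAPM expected return = Rf + β(Rm − Rf) = 1.4% + 0.62 × (15.0% − 1.4%) = 1.4 + 0.62 × 13.60 = 9.8320%
Jensen's α = Rp − E[R] = 9.2% − 9.8320% = -0.6320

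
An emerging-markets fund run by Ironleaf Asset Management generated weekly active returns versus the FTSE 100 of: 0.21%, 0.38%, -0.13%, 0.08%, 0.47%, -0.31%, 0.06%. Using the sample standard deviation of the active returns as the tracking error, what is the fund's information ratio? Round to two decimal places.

0.40

r̄ = (0.21 + 0.38 − 0.13 + 0.08 + 0.47 − 0.31 + 0.06) / 7 = 0.760 / 7 = 0.1086%
Σ(r − r̄)² = (0.21 − 0.1086)² + (0.38 − 0.1086)² + … = 0.4499
sample σ = √(0.4499 / 6) = √0.0750 = 0.2739%
IR = r̄ / tracking error = 0.1086 / 0.2739 = 0.3965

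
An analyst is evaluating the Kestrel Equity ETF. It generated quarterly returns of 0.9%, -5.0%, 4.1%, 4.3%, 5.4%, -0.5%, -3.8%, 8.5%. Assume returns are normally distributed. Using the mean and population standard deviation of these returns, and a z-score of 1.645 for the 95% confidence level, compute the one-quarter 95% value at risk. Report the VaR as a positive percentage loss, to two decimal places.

r̄ = (0.9 − 5 + 4.1 + 4.3 + 5.4 − 0.5 − 3.8 + 8.5) / 8 = 13.90 / 8 = 1.7375%
Σ(r − r̄)² = (0.9 − 1.7375)² + (-5 − 1.7375)² + (4.1 − 1.7375)² + … = 153.0588
σ = √[153.0588 / 8] = 4.3741%
VaR = −(r̄ − z·σ) = −(1.7375 − 1.645 × 4.3741) = −(-5.4579) = 5.4579%

5.46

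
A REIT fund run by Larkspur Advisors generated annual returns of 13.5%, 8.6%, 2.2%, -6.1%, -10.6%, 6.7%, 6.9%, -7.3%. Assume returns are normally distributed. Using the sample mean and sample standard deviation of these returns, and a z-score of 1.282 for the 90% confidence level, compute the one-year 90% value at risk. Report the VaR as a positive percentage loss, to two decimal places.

Mean return μ = 13.90 / 8 = 1.7375%
Σ(r − μ)² = (13.5 − 1.7375)² + (8.6 − 1.7375)² + … = 532.2588
sample σ = √(532.2588 / 7) = √76.0370 = 8.7199%
VaR = −(μ − z·σ) = −(1.7375 − 1.282 × 8.7199) = −(-9.4414) = 9.4414%

9.44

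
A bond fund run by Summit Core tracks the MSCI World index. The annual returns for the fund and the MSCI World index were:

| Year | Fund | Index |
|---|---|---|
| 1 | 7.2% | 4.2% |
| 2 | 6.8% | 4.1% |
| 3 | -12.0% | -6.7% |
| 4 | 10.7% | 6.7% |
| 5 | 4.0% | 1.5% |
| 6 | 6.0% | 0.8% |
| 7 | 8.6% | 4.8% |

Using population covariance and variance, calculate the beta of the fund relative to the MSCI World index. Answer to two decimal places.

1.66

r̄p = 4.4714%,  r̄m = 2.2000%
Cov = Σ(rp − r̄p)(rm − r̄m) / 7 = 27.6329
Var(rm) = Σ(rm − r̄m)² / 7 = 16.6114
β = Cov / Var = 27.6329 / 16.6114 = 1.6635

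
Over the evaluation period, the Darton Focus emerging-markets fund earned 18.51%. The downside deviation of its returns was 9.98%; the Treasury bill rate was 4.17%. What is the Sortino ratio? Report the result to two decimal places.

Sortino = (Rp − Rf) / σd = (18.51% − 4.17%) / 9.98% = 14.34% / 9.98% = 1.4369

1.44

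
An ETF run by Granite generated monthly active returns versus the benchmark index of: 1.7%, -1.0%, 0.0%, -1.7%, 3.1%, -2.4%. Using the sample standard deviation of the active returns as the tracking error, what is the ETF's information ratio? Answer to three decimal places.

Mean return r̄ = -0.30 / 6 = -0.0500%
Sample σ = √[Σ(r − r̄)² / 5] = √[22.1350 / 5] = √4.4270 = 2.1040%
IR = r̄ / tracking error = -0.0500 / 2.1040 = -0.0238

-0.024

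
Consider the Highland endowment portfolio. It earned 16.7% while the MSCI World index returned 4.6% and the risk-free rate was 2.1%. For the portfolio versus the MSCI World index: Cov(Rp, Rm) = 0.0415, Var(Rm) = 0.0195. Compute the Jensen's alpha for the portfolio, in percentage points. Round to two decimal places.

β = Cov / Var = 0.0415 / 0.0195 = 2.1282
E[R] = Rf + β(Rm − Rf) = 2.1% + 2.1282 × (4.6% − 2.1%) = 7.4205%
α = Rp − E[R] = 16.7% − 7.4205% = 9.2795

9.28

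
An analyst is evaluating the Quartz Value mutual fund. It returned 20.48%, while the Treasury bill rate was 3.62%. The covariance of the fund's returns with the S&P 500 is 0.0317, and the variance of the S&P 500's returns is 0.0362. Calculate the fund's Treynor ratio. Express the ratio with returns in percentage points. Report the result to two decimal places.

19.25

β = Cov / Var = 0.0317 / 0.0362 = 0.8757
Treynor = (Rp − Rf) / β = (20.48% − 3.62%) / 0.8757 = 16.86 / 0.8757 = 19.2532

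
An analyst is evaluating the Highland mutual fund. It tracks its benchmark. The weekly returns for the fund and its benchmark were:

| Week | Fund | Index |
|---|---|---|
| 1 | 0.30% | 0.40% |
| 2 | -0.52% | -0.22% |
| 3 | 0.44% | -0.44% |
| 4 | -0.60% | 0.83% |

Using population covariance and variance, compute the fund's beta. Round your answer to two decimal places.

-0.40

r̄p = -0.0950%,  r̄m = 0.1425%
Cov = Σ(rp − r̄p)(rm − r̄m) / 4 = -0.1008
Var(rm) = Σ(rm − r̄m)² / 4 = 0.2524
β = Cov / Var = -0.1008 / 0.2524 = -0.3994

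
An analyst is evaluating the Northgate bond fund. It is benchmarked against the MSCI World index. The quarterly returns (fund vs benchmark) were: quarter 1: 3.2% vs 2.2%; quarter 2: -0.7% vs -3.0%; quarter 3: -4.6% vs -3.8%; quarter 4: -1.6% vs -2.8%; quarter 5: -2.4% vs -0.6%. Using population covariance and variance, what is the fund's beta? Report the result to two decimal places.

0.96

r̄p = -1.2200%,  r̄m = -1.6000%
Cov = Σ(rp − r̄p)(rm − r̄m) / 5 = 4.5560
Var(rm) = Σ(rm − r̄m)² / 5 = 4.7360
β = Cov / Var = 4.5560 / 4.7360 = 0.9620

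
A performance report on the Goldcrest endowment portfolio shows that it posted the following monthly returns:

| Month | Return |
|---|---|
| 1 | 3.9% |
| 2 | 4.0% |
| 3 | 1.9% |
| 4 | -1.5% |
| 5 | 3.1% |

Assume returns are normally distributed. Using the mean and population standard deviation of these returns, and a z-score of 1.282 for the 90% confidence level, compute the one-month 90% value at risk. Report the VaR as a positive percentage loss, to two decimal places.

Mean return r̄ = 11.40 / 5 = 2.2800%
Population σ = √[Σ(r − r̄)² / 5] = √[20.6880 / 5] = √4.1376 = 2.0341%
VaR = −(r̄ − z·σ) = −(2.2800 − 1.282 × 2.0341) = −(-0.3277) = 0.3277%

0.33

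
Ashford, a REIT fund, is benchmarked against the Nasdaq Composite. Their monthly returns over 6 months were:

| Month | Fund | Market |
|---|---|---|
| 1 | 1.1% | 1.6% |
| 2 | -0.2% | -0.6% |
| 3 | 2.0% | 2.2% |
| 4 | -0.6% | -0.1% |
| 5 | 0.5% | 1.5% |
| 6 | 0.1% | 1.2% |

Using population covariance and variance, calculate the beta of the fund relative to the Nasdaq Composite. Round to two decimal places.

r̄p = 0.4833%,  r̄m = 0.9667%
Cov = Σ(rp − r̄p)(rm − r̄m) / 6 = 0.7344
Var(rm) = Σ(rm − r̄m)² / 6 = 0.9756
β = Cov / Var = 0.7344 / 0.9756 = 0.7528

0.75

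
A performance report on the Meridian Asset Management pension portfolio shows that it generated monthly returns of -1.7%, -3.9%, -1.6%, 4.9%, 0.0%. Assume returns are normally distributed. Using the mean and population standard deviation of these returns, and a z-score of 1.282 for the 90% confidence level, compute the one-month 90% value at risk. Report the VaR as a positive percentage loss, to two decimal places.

4.25

Mean return r̄ = -2.30 / 5 = -0.4600%
Σ(r − r̄)² = (-1.7 − (-0.4600))² + (-3.9 − (-0.4600))² + (-1.6 − (-0.4600))² + … = 43.6120
population σ = √(43.6120 / 5) = √8.7224 = 2.9534%
VaR = −(r̄ − z·σ) = −(-0.4600 − 1.282 × 2.9534) = −(-4.2463) = 4.2463%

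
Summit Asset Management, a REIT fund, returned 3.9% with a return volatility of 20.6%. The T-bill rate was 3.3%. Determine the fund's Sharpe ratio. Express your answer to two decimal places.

0.03

Sharpe = (Rp − Rf) / σp = (3.9% − 3.3%) / 20.6% = 0.60% / 20.6% = 0.0291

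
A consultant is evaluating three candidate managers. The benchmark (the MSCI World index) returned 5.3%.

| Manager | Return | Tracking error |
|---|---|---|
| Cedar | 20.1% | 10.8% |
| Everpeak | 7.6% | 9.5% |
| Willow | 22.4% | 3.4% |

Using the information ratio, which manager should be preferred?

Willow

Cedar: IR = (20.1% − 5.3%) / 10.8% = 1.370
Everpeak: IR = (7.6% − 5.3%) / 9.5% = 0.242
Willow: IR = (22.4% − 5.3%) / 3.4% = 5.029
Highest: Willow (5.029).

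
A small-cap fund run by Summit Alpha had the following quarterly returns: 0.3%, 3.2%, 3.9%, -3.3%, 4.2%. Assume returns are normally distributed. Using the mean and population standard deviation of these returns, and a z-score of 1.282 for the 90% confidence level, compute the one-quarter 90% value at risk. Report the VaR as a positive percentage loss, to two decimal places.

1.98

r̄ = (0.3 + 3.2 + 3.9 − 3.3 + 4.2) / 5 = 8.30 / 5 = 1.6600%
Σ(r − r̄)² = (0.3 − 1.6600)² + (3.2 − 1.6600)² + (3.9 − 1.6600)² + … = 40.2920
σ = √[40.2920 / 5] = 2.8387%
VaR = −(r̄ − z·σ) = −(1.6600 − 1.282 × 2.8387) = −(-1.9792) = 1.9792%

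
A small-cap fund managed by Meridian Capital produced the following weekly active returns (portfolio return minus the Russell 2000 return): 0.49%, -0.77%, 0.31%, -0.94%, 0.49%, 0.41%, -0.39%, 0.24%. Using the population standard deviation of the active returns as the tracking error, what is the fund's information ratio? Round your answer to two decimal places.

r̄ = (0.49 − 0.77 + 0.31 − 0.94 + 0.49 + 0.41 − 0.39 + 0.24) / 8 = -0.160 / 8 = -0.0200%
Σ(r − r̄)² = (0.49 − (-0.0200))² + (-0.77 − (-0.0200))² + … = 2.4274
σ = √[2.4274 / 8] = 0.5508%
IR = r̄ / tracking error = -0.0200 / 0.5508 = -0.0363

-0.04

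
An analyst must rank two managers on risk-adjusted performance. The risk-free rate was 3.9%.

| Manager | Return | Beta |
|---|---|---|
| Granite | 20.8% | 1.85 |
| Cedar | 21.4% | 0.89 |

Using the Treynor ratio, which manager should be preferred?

Cedar

Granite: Treynor = (20.8% − 3.9%) / 1.85 = 9.135
Cedar: Treynor = (21.4% − 3.9%) / 0.89 = 19.663
Highest: Cedar (19.663).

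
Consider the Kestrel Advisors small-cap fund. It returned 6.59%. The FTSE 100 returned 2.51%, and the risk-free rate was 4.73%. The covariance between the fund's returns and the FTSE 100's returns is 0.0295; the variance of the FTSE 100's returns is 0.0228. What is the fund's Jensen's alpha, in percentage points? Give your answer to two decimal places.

4.73

β = Cov / Var = 0.0295 / 0.0228 = 1.2939
E[R] = Rf + β(Rm − Rf) = 4.73% + 1.2939 × (2.51% − 4.73%) = 1.8575%
α = Rp − E[R] = 6.59% − 1.8575% = 4.7325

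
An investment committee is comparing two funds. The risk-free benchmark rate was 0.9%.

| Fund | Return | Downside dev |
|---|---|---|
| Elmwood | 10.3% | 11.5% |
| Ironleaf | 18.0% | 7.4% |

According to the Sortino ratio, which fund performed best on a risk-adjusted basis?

Elmwood: Sortino ratio = (10.3% − 0.9%) / 11.5% = 0.817
Ironleaf: Sortino ratio = (18.0% − 0.9%) / 7.4% = 2.311
Highest: Ironleaf (2.311).

Ironleaf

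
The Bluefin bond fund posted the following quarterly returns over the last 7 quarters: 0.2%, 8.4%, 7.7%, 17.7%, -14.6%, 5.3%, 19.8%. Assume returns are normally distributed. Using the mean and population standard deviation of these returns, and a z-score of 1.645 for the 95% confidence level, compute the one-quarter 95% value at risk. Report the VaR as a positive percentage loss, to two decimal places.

11.16

r̄ = (0.2 + 8.4 + 7.7 + 17.7 − 14.6 + 5.3 + 19.8) / 7 = 6.3571%
Σ(r − r̄)² = (0.2 − 6.3571)² + (8.4 − 6.3571)² + … = 793.5771
σ = √[793.5771 / 7] = 10.6474%
VaR = −(r̄ − z·σ) = −(6.3571 − 1.645 × 10.6474) = −(-11.1579) = 11.1579%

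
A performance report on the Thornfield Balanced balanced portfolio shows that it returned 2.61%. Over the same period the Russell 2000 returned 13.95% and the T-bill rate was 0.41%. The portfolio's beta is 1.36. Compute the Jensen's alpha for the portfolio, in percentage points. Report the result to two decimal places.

CAPM expected return = Rf + β(Rm − Rf) = 0.41% + 1.36 × (13.95% − 0.41%) = 0.41 + 1.36 × 13.54 = 18.8244%
Jensen's α = Rp − E[R] = 2.61% − 18.8244% = -16.2144

-16.21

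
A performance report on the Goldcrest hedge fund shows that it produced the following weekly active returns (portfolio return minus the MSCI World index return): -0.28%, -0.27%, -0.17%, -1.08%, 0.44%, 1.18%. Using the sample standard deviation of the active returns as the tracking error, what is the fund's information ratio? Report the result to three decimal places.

-0.039

μ = (-0.28 − 0.27 − 0.17 − 1.08 + 0.44 + 1.18) / 6 = -0.180 / 6 = -0.0300%
Sample σ = √[Σ(r − μ)² / 5] = √[2.9272 / 5] = √0.5854 = 0.7651%
IR = μ / tracking error = -0.0300 / 0.7651 = -0.0392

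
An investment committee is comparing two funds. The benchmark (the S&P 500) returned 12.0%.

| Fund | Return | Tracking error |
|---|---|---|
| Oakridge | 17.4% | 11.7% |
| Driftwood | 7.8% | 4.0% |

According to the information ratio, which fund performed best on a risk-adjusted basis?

Oakridge: IR = (17.4% − 12.0%) / 11.7% = 0.462
Driftwood: IR = (7.8% − 12.0%) / 4.0% = -1.050
Highest: Oakridge (0.462).

Oakridge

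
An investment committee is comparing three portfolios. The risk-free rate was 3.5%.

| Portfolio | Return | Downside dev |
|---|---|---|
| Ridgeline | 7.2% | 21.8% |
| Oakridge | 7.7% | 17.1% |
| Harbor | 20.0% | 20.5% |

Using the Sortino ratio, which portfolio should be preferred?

Ridgeline: Sortino ratio = (7.2% − 3.5%) / 21.8% = 0.170
Oakridge: Sortino ratio = (7.7% − 3.5%) / 17.1% = 0.246
Harbor: Sortino ratio = (20.0% − 3.5%) / 20.5% = 0.805
Highest: Harbor (0.805).

Harbor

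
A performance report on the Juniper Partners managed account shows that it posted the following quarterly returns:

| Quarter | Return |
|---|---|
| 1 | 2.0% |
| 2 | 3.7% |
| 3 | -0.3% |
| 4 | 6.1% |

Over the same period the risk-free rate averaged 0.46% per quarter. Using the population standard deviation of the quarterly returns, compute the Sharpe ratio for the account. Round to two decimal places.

Mean return r̄ = 11.50 / 4 = 2.8750%
Population σ = √[Σ(r − r̄)² / 4] = √[21.9275 / 4] = √5.4819 = 2.3413%
Sharpe = (r̄ − rf) / σ = (2.8750 − 0.46) / 2.3413 = 2.4150 / 2.3413 = 1.0315

1.03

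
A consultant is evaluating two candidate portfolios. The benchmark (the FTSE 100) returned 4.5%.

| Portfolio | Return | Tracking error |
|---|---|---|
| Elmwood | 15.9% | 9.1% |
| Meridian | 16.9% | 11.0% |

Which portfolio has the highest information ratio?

Elmwood: IR = (15.9% − 4.5%) / 9.1% = 1.253
Meridian: IR = (16.9% − 4.5%) / 11.0% = 1.127
Highest: Elmwood (1.253).

Elmwood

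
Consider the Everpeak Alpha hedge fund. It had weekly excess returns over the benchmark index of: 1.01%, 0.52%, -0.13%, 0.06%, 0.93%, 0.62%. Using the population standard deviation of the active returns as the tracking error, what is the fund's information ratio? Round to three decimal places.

1.199

μ = (1.01 + 0.52 − 0.13 + 0.06 + 0.93 + 0.62) / 6 = 0.5017%
Population std dev = √[1.0503 / 6] = 0.4184%
IR = μ / tracking error = 0.5017 / 0.4184 = 1.1991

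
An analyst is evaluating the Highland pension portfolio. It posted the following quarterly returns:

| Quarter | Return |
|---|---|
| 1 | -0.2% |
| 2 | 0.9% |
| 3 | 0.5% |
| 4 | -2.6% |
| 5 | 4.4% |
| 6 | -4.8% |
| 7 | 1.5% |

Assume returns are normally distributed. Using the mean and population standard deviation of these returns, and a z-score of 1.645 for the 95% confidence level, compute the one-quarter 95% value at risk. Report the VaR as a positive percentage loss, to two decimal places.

4.55

μ = (-0.2 + 0.9 + 0.5 − 2.6 + 4.4 − 4.8 + 1.5) / 7 = -0.30 / 7 = -0.0429%
Σ(r − μ)² = 52.4971; population σ = √(52.4971/7) = 2.7385%
VaR = −(μ − z·σ) = −(-0.0429 − 1.645 × 2.7385) = −(-4.5477) = 4.5477%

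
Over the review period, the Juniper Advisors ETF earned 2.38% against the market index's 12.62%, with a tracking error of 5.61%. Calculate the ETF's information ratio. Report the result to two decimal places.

-1.83

IR = (Rp − Rb) / TE = (2.38% − 12.62%) / 5.61% = -10.24% / 5.61% = -1.8253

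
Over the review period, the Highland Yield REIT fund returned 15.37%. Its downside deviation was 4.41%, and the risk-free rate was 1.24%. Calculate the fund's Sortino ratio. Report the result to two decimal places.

Sortino = (Rp − Rf) / σd = (15.37% − 1.24%) / 4.41% = 14.13% / 4.41% = 3.2041

3.20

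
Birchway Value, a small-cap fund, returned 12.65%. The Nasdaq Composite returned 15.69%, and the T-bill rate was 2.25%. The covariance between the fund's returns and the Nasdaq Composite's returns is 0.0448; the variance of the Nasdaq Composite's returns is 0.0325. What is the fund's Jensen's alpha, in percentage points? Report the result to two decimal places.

-8.13

β = Cov / Var = 0.0448 / 0.0325 = 1.3785
E[R] = Rf + β(Rm − Rf) = 2.25% + 1.3785 × (15.69% − 2.25%) = 20.7770%
α = Rp − E[R] = 12.65% − 20.7770% = -8.1270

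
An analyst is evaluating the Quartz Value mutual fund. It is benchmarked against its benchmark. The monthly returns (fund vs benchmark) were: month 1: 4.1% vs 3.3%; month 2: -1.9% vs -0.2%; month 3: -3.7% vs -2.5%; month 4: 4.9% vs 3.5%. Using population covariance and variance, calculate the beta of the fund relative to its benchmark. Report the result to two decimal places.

r̄p = 0.8500%,  r̄m = 1.0250%
Cov = Σ(rp − r̄p)(rm − r̄m) / 4 = 9.2063
Var(rm) = Σ(rm − r̄m)² / 4 = 6.3069
β = Cov / Var = 9.2063 / 6.3069 = 1.4597

1.46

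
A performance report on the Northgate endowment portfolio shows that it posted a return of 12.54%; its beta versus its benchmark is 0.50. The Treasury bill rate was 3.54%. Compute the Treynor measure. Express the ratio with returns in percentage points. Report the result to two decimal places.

Treynor = (Rp − Rf) / β = (12.54% − 3.54%) / 0.50 = 9.00 / 0.50 = 18.0000

18.00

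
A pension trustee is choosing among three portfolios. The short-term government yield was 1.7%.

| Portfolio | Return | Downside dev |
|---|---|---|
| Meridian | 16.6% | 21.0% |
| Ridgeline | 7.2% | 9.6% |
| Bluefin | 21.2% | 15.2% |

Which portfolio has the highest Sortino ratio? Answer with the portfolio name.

Bluefin

Meridian: Sortino ratio = (16.6% − 1.7%) / 21.0% = 0.710
Ridgeline: Sortino ratio = (7.2% − 1.7%) / 9.6% = 0.573
Bluefin: Sortino ratio = (21.2% − 1.7%) / 15.2% = 1.283
Highest: Bluefin (1.283).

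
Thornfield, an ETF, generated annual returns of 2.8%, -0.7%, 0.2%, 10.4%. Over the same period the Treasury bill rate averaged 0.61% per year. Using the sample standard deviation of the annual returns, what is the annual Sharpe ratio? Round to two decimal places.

μ = (2.8 − 0.7 + 0.2 + 10.4) / 4 = 3.1750%
Sample σ = √[Σ(r − μ)² / 3] = √[76.2075 / 3] = √25.4025 = 5.0401%
Sharpe = (μ − rf) / σ = (3.1750 − 0.61) / 5.0401 = 2.5650 / 5.0401 = 0.5089

0.51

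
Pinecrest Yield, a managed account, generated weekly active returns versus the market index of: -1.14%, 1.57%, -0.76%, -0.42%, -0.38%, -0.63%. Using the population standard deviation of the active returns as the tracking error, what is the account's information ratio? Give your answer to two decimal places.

-0.34

Mean return r̄ = -1.760 / 6 = -0.2933%
Σ(r − r̄)² = (-1.14 − (-0.2933))² + (1.57 − (-0.2933))² + (-0.76 − (-0.2933))² + … = 4.5435
population σ = √(4.5435 / 6) = √0.7573 = 0.8702%
IR = r̄ / tracking error = -0.2933 / 0.8702 = -0.3370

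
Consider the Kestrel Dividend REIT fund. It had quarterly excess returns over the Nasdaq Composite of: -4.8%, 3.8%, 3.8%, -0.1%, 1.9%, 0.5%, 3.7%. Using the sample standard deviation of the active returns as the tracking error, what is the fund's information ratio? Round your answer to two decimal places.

r̄ = (-4.8 + 3.8 + 3.8 − 0.1 + 1.9 + 0.5 + 3.7) / 7 = 8.80 / 7 = 1.2571%
Sample std dev = √[58.4171 / 6] = 3.1203%
IR = r̄ / tracking error = 1.2571 / 3.1203 = 0.4029

0.40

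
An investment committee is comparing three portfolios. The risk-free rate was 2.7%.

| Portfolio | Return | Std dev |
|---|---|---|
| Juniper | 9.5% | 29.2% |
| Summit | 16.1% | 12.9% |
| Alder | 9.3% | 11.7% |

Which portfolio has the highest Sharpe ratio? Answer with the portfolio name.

Summit

Juniper: Sharpe ratio = (9.5% − 2.7%) / 29.2% = 0.233
Summit: Sharpe ratio = (16.1% − 2.7%) / 12.9% = 1.039
Alder: Sharpe ratio = (9.3% − 2.7%) / 11.7% = 0.564
Highest: Summit (1.039).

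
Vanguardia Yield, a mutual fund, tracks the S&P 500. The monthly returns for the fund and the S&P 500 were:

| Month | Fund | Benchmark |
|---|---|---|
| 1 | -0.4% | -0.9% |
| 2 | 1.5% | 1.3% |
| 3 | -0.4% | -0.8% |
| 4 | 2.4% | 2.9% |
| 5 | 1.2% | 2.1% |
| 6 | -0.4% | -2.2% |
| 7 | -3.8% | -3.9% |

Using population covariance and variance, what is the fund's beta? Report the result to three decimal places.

0.780

r̄p = 0.0143%,  r̄m = -0.2143%
Cov = Σ(rp − r̄p)(rm − r̄m) / 7 = 3.9759
Var(rm) = Σ(rm − r̄m)² / 7 = 5.0984
β = Cov / Var = 3.9759 / 5.0984 = 0.7798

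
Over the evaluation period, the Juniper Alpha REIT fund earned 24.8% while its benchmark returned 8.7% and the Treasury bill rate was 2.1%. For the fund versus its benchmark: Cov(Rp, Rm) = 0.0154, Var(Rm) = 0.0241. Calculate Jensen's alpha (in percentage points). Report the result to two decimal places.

β = Cov / Var = 0.0154 / 0.0241 = 0.6390
E[R] = Rf + β(Rm − Rf) = 2.1% + 0.6390 × (8.7% − 2.1%) = 6.3174%
α = Rp − E[R] = 24.8% − 6.3174% = 18.4826

18.48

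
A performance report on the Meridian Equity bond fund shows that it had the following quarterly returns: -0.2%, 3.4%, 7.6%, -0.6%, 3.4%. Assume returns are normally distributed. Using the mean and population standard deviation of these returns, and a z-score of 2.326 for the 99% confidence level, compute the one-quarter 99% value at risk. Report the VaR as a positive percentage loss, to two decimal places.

4.20

Mean return r̄ = 13.60 / 5 = 2.7200%
Σ(r − r̄)² = 44.2880; population σ = √(44.2880/5) = 2.9762%
VaR = −(r̄ − z·σ) = −(2.7200 − 2.326 × 2.9762) = −(-4.2026) = 4.2026%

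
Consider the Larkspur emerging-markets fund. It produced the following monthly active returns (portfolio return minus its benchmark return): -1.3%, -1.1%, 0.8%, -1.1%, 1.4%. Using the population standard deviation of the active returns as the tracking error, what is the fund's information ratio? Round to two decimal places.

Mean return r̄ = -1.30 / 5 = -0.2600%
Population σ = √[Σ(r − r̄)² / 5] = √[6.3720 / 5] = √1.2744 = 1.1289%
IR = r̄ / tracking error = -0.2600 / 1.1289 = -0.2303

-0.23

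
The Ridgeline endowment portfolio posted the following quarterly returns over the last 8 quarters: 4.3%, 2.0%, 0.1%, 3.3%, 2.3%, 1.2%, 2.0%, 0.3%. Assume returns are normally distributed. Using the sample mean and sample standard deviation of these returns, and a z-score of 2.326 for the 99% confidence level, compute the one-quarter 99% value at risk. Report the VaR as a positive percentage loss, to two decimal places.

μ = (4.3 + 2 + 0.1 + 3.3 + 2.3 + 1.2 + 2 + 0.3) / 8 = 1.9375%
Sample σ = √[Σ(r − μ)² / 7] = √[14.1788 / 7] = √2.0255 = 1.4232%
VaR = −(μ − z·σ) = −(1.9375 − 2.326 × 1.4232) = −(-1.3729) = 1.3729%

1.37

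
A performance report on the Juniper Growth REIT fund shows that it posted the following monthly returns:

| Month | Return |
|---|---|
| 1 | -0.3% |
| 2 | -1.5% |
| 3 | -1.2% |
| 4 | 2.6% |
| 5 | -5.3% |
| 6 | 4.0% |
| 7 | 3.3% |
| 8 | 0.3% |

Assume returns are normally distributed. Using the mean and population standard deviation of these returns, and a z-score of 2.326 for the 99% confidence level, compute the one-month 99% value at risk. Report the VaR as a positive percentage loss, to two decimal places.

r̄ = (-0.3 − 1.5 − 1.2 + 2.6 − 5.3 + 4 + 3.3 + 0.3) / 8 = 1.90 / 8 = 0.2375%
Population std dev = √[65.1588 / 8] = 2.8539%
VaR = −(r̄ − z·σ) = −(0.2375 − 2.326 × 2.8539) = −(-6.4007) = 6.4007%

6.40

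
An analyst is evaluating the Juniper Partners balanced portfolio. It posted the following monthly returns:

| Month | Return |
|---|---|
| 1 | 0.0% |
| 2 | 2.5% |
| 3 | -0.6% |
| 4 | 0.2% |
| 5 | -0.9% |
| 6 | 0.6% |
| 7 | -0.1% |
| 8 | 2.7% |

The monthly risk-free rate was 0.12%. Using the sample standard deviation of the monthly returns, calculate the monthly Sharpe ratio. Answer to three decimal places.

r̄ = (0 + 2.5 − 0.6 + 0.2 − 0.9 + 0.6 − 0.1 + 2.7) / 8 = 4.40 / 8 = 0.5500%
Σ(r − r̄)² = (0 − 0.5500)² + (2.5 − 0.5500)² + (-0.6 − 0.5500)² + … = 12.7000
sample σ = √(12.7000 / 7) = √1.8143 = 1.3470%
Sharpe = (r̄ − rf) / σ = (0.5500 − 0.12) / 1.3470 = 0.4300 / 1.3470 = 0.3192

0.319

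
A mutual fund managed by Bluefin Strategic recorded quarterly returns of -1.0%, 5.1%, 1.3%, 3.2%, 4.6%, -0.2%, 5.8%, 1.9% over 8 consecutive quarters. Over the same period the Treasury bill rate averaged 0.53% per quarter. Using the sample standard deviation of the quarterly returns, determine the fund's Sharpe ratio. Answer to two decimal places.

0.82

Mean return r̄ = 20.70 / 8 = 2.5875%
Sample std dev = √[43.8288 / 7] = 2.5023%
Sharpe = (r̄ − rf) / σ = (2.5875 − 0.53) / 2.5023 = 2.0575 / 2.5023 = 0.8222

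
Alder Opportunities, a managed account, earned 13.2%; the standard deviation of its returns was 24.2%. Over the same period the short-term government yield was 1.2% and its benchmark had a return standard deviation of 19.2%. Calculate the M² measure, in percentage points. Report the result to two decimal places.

10.72

Sharpe = (Rp − Rf) / σp = (13.2% − 1.2%) / 24.2% = 0.4959
M² = Rf + Sharpe × σm = 1.2% + 0.4959 × 19.2% = 10.7213%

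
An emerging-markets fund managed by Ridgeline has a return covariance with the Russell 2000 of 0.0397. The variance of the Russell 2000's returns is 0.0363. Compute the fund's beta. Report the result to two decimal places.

β = Cov(Rp, Rm) / Var(Rm) = 0.0397 / 0.0363 = 1.0937

1.09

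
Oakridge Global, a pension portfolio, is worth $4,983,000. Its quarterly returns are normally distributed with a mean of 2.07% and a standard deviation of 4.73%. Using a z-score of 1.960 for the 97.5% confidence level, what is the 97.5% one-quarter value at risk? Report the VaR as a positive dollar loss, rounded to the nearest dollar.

Return at the 97.5% tail: μ − z·σ = 2.07% − 1.960 × 4.73% = 2.07 − 9.2708 = -7.2008%
VaR = −(-7.2008%) × $4,983,000 = 7.2008% × $4,983,000 = $358,816

$358,816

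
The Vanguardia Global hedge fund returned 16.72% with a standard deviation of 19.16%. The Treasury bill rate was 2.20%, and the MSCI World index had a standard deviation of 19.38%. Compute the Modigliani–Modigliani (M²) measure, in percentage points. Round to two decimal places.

Sharpe = (Rp − Rf) / σp = (16.72% − 2.20%) / 19.16% = 0.7578
M² = Rf + Sharpe × σm = 2.20% + 0.7578 × 19.38% = 16.8862%

16.89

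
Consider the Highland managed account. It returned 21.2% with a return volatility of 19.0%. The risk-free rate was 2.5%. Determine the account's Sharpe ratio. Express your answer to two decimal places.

Sharpe = (Rp − Rf) / σp = (21.2% − 2.5%) / 19.0% = 18.70% / 19.0% = 0.9842

0.98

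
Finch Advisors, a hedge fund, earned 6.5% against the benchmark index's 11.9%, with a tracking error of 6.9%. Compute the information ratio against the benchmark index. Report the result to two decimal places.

-0.78

IR = (Rp − Rb) / TE = (6.5% − 11.9%) / 6.9% = -5.40% / 6.9% = -0.7826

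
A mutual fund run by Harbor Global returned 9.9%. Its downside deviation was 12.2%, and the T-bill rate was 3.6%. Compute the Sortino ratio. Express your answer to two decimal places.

0.52

Sortino = (Rp − Rf) / σd = (9.9% − 3.6%) / 12.2% = 6.30% / 12.2% = 0.5164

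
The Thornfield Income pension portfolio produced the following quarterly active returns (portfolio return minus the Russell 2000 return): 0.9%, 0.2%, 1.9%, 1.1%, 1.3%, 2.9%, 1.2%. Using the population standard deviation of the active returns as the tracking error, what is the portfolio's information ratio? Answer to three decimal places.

μ = (0.9 + 0.2 + 1.9 + 1.1 + 1.3 + 2.9 + 1.2) / 7 = 1.3571%
Σ(r − μ)² = (0.9 − 1.3571)² + (0.2 − 1.3571)² + (1.9 − 1.3571)² + … = 4.3171
σ = √[4.3171 / 7] = 0.7853%
IR = μ / tracking error = 1.3571 / 0.7853 = 1.7281

1.728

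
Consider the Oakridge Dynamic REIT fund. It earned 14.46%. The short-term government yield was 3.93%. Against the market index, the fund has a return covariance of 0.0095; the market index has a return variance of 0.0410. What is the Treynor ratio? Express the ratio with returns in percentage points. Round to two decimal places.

β = Cov / Var = 0.0095 / 0.0410 = 0.2317
Treynor = (Rp − Rf) / β = (14.46% − 3.93%) / 0.2317 = 10.53 / 0.2317 = 45.4467

45.45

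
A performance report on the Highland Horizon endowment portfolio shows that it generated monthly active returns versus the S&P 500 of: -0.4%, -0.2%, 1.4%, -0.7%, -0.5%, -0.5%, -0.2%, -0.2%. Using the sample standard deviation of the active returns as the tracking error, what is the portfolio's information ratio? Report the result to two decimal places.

Mean return r̄ = -1.30 / 8 = -0.1625%
Sample σ = √[Σ(r − r̄)² / 7] = √[3.0188 / 7] = √0.4313 = 0.6567%
IR = r̄ / tracking error = -0.1625 / 0.6567 = -0.2474

-0.25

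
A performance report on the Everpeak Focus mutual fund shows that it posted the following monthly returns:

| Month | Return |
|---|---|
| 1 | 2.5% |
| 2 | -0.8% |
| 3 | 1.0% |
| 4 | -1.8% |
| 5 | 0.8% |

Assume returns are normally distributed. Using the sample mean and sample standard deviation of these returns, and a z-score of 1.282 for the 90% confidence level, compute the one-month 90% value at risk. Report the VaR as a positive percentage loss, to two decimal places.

Mean return μ = 1.70 / 5 = 0.3400%
Sample σ = √[Σ(r − μ)² / 4] = √[11.1920 / 4] = √2.7980 = 1.6727%
VaR = −(μ − z·σ) = −(0.3400 − 1.282 × 1.6727) = −(-1.8044) = 1.8044%

1.80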